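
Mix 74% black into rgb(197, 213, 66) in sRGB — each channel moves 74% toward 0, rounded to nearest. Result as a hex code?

#333711

Lerp each channel 74% toward 0:
  R: 197 − 145.78 = 51.22 → 51
  G: 213 + 0.74×(0−213) = 213 − 157.62 = 55.38 → 55
  B: 66 + 0.74×(0−66) = 66 − 48.84 = 17.16 → 17
rgb(51, 55, 17) = #333711.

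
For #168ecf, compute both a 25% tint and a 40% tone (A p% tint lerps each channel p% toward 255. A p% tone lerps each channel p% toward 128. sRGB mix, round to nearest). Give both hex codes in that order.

#168ecf is rgb(22, 142, 207).
25% tint:
  R: 22 + 0.25×(255−22) = 22 + 58.25 = 80.25 → 80
  G: 142 + 0.25×(255−142) = 142 + 28.25 = 170.25 → 170
  B: 207 + 12 = 219 → 219
  → #50aadb
40% tone:
  R: 22 + 42.4 = 64.4 → 64
  G: 142 − 5.6 = 136.4 → 136
  B: 207 − 31.6 = 175.4 → 175
  → #4088af

#50aadb, #4088af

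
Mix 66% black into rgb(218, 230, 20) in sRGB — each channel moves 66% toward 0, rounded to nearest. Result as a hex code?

#4A4E07

A 66% shade moves each channel 66% toward 0:
  R: 218 − 143.88 = 74.12 → 74
  G: 230 + 0.66×(0−230) = 230 − 151.8 = 78.2 → 78
  B: 20 + 0.66×(0−20) = 20 − 13.2 = 6.8 → 7
rgb(74, 78, 7) = #4A4E07.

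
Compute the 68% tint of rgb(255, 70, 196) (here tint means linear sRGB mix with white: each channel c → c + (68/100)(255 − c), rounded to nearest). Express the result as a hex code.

#FFC4EC

Per channel, c → c + 0.68(255 − c):
  R: 255 + 0.68×(255−255) = 255 + 0 = 255 → 255
  G: 70 + 0.68×(255−70) = 70 + 125.8 = 195.8 → 196
  B: 196 + 40.12 = 236.12 → 236
rgb(255, 196, 236) = #FFC4EC.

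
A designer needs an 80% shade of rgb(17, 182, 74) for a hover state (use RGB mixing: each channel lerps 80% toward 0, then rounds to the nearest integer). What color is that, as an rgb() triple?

rgb(3, 36, 15)

Per channel, c → c + 0.8(0 − c):
  R: 17 + 0.8×(0−17) = 17 − 13.6 = 3.4 → 3
  G: 182 + 0.8×(0−182) = 182 − 145.6 = 36.4 → 36
  B: 74 − 59.2 = 14.8 → 15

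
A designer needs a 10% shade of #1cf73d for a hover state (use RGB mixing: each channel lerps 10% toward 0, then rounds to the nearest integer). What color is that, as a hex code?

#19de37

#1cf73d is rgb(28, 247, 61).
Per channel, c → c + 0.1(0 − c):
  R: 28 + 0.1×(0−28) = 28 − 2.8 = 25.2 → 25
  G: 247 − 24.7 = 222.3 → 222
  B: 61 + 0.1×(0−61) = 61 − 6.1 = 54.9 → 55
rgb(25, 222, 55) = #19de37.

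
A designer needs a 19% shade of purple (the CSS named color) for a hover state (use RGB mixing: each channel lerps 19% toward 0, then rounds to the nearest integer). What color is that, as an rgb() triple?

CSS purple is rgb(128, 0, 128).
Lerp each channel 19% toward 0:
  R: 128 + 0.19×(0−128) = 128 − 24.32 = 103.68 → 104
  G: 0 + 0.19×(0−0) = 0 + 0 = 0 → 0
  B: 128 − 24.32 = 103.68 → 104

rgb(104, 0, 104)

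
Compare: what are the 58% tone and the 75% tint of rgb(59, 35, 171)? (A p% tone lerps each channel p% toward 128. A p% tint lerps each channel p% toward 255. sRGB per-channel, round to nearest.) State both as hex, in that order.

58% tone:
  R: 59 + 40.02 = 99.02 → 99
  G: 35 + 53.94 = 88.94 → 89
  B: 171 + 0.58×(128−171) = 171 − 24.94 = 146.06 → 146
  → #635992
75% tint:
  R: 59 + 0.75×(255−59) = 59 + 147 = 206 → 206
  G: 35 + 165 = 200 → 200
  B: 171 + 0.75×(255−171) = 171 + 63 = 234 → 234
  → #CEC8EA

#635992, #CEC8EA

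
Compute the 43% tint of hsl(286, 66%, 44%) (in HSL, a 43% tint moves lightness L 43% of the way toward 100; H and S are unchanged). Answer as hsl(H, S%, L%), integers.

L moves 43% from 44 toward 100: 44 + 24.08 = 68.08 → 68.
H and S are unchanged.

hsl(286, 66%, 68%)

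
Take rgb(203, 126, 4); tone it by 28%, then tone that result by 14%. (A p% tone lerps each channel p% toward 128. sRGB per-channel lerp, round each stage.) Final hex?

A 28% tone moves each channel 28% toward 128:
  R: 203 − 21 = 182 → 182
  G: 126 + 0.28×(128−126) = 126 + 0.56 = 126.56 → 127
  B: 4 + 0.28×(128−4) = 4 + 34.72 = 38.72 → 39
After the tone: rgb(182, 127, 39) = #b67f27.
A 14% tone moves each channel 14% toward 128:
  R: 182 − 7.56 = 174.44 → 174
  G: 127 + 0.14×(128−127) = 127 + 0.14 = 127.14 → 127
  B: 39 + 12.46 = 51.46 → 51
rgb(174, 127, 51) = #ae7f33.

#ae7f33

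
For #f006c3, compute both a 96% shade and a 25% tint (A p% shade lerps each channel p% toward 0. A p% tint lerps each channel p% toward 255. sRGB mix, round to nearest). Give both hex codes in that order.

#f006c3 is rgb(240, 6, 195).
96% shade:
  R: 240 + 0.96×(0−240) = 240 − 230.4 = 9.6 → 10
  G: 6 − 5.76 = 0.24 → 0
  B: 195 + 0.96×(0−195) = 195 − 187.2 = 7.8 → 8
  → #0a0008
25% tint:
  R: 240 + 3.75 = 243.75 → 244
  G: 6 + 62.25 = 68.25 → 68
  B: 195 + 0.25×(255−195) = 195 + 15 = 210 → 210
  → #f444d2

#0a0008, #f444d2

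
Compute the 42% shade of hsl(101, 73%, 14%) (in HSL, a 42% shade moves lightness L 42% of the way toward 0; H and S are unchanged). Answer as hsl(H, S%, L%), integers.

L moves 42% from 14 toward 0: 14 − 5.88 = 8.12 → 8.
H and S are unchanged.

hsl(101, 73%, 8%)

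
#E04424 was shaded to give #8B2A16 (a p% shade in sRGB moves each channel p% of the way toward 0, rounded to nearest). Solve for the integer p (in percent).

#E04424 is rgb(224, 68, 36); #8B2A16 is rgb(139, 42, 22).
On the R channel (widest range): 139 ≈ 224 + (p/100)(0 − 224), so p ≈ 100×(139 − 224)/(0 − 224) = -8500/-224 = 37.95.
p = 38 reproduces all three channels after rounding.

38%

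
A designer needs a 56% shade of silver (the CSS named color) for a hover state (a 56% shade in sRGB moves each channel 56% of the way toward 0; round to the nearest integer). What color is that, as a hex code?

CSS silver is rgb(192, 192, 192).
Lerp each channel 56% toward 0:
  R: 192 − 107.52 = 84.48 → 84
  G: 192 + 0.56×(0−192) = 192 − 107.52 = 84.48 → 84
  B: 192 − 107.52 = 84.48 → 84
rgb(84, 84, 84) = #545454.

#545454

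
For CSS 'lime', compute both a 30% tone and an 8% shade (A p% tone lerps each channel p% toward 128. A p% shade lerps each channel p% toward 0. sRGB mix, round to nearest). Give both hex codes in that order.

#26D926, #00EB00

CSS lime is rgb(0, 255, 0).
30% tone:
  R: 0 + 0.3×(128−0) = 0 + 38.4 = 38.4 → 38
  G: 255 + 0.3×(128−255) = 255 − 38.1 = 216.9 → 217
  B: 0 + 0.3×(128−0) = 0 + 38.4 = 38.4 → 38
  → #26D926
8% shade:
  R: 0 + 0.08×(0−0) = 0 + 0 = 0 → 0
  G: 255 − 20.4 = 234.6 → 235
  B: 0 + 0 = 0 → 0
  → #00EB00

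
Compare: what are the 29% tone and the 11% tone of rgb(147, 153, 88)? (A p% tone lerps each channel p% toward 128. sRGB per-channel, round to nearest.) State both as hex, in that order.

29% tone:
  R: 147 + 0.29×(128−147) = 147 − 5.51 = 141.49 → 141
  G: 153 − 7.25 = 145.75 → 146
  B: 88 + 0.29×(128−88) = 88 + 11.6 = 99.6 → 100
  → #8D9264
11% tone:
  R: 147 − 2.09 = 144.91 → 145
  G: 153 + 0.11×(128−153) = 153 − 2.75 = 150.25 → 150
  B: 88 + 0.11×(128−88) = 88 + 4.4 = 92.4 → 92
  → #91965C

#8D9264, #91965C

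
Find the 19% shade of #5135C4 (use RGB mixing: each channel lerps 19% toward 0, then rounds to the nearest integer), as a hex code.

#422B9F

#5135C4 is rgb(81, 53, 196).
A 19% shade moves each channel 19% toward 0:
  R: 81 − 15.39 = 65.61 → 66
  G: 53 + 0.19×(0−53) = 53 − 10.07 = 42.93 → 43
  B: 196 + 0.19×(0−196) = 196 − 37.24 = 158.76 → 159
rgb(66, 43, 159) = #422B9F.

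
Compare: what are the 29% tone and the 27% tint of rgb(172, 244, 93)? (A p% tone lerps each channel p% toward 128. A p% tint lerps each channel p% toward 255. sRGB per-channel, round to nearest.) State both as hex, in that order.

29% tone:
  R: 172 + 0.29×(128−172) = 172 − 12.76 = 159.24 → 159
  G: 244 + 0.29×(128−244) = 244 − 33.64 = 210.36 → 210
  B: 93 + 10.15 = 103.15 → 103
  → #9fd267
27% tint:
  R: 172 + 0.27×(255−172) = 172 + 22.41 = 194.41 → 194
  G: 244 + 0.27×(255−244) = 244 + 2.97 = 246.97 → 247
  B: 93 + 0.27×(255−93) = 93 + 43.74 = 136.74 → 137
  → #c2f789

#9fd267, #c2f789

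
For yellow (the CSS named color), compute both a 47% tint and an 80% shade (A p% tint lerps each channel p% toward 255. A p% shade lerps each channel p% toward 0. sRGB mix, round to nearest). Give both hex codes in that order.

#FFFF78, #333300

CSS yellow is rgb(255, 255, 0).
47% tint:
  R: 255 + 0.47×(255−255) = 255 + 0 = 255 → 255
  G: 255 + 0.47×(255−255) = 255 + 0 = 255 → 255
  B: 0 + 0.47×(255−0) = 0 + 119.85 = 119.85 → 120
  → #FFFF78
80% shade:
  R: 255 − 204 = 51 → 51
  G: 255 − 204 = 51 → 51
  B: 0 + 0 = 0 → 0
  → #333300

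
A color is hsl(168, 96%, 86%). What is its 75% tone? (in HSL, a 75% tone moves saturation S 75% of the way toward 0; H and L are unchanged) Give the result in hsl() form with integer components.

S moves 75% from 96 toward 0: 96 − 72 = 24 → 24.
H and L are unchanged.

hsl(168, 24%, 86%)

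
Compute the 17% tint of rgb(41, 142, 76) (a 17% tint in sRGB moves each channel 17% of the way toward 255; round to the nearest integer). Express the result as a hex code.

#4da16a

A 17% tint moves each channel 17% toward 255:
  R: 41 + 0.17×(255−41) = 41 + 36.38 = 77.38 → 77
  G: 142 + 0.17×(255−142) = 142 + 19.21 = 161.21 → 161
  B: 76 + 30.43 = 106.43 → 106
rgb(77, 161, 106) = #4da16a.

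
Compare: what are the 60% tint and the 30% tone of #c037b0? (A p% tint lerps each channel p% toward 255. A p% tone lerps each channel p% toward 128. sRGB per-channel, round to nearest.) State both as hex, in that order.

#c037b0 is rgb(192, 55, 176).
60% tint:
  R: 192 + 37.8 = 229.8 → 230
  G: 55 + 0.6×(255−55) = 55 + 120 = 175 → 175
  B: 176 + 0.6×(255−176) = 176 + 47.4 = 223.4 → 223
  → #e6afdf
30% tone:
  R: 192 + 0.3×(128−192) = 192 − 19.2 = 172.8 → 173
  G: 55 + 0.3×(128−55) = 55 + 21.9 = 76.9 → 77
  B: 176 − 14.4 = 161.6 → 162
  → #ad4da2

#e6afdf, #ad4da2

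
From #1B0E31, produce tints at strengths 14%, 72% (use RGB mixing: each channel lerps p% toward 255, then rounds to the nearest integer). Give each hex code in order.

#3B304E, #BFBCC5

#1B0E31 is rgb(27, 14, 49).
14%: (27 + 31.92 = 58.92→59, 14 + 33.74 = 47.74→48, 49 + 28.84 = 77.84→78) → #3B304E
72%: (27 + 164.16 = 191.16→191, 14 + 173.52 = 187.52→188, 49 + 148.32 = 197.32→197) → #BFBCC5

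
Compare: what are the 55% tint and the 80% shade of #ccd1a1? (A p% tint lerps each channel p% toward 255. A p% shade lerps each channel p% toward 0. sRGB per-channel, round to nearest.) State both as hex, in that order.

#ccd1a1 is rgb(204, 209, 161).
55% tint:
  R: 204 + 0.55×(255−204) = 204 + 28.05 = 232.05 → 232
  G: 209 + 25.3 = 234.3 → 234
  B: 161 + 0.55×(255−161) = 161 + 51.7 = 212.7 → 213
  → #e8ead5
80% shade:
  R: 204 + 0.8×(0−204) = 204 − 163.2 = 40.8 → 41
  G: 209 + 0.8×(0−209) = 209 − 167.2 = 41.8 → 42
  B: 161 − 128.8 = 32.2 → 32
  → #292a20

#e8ead5, #292a20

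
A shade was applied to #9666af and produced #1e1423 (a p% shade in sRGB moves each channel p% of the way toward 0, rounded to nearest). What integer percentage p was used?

80%

#9666af is rgb(150, 102, 175); #1e1423 is rgb(30, 20, 35).
On the B channel (widest range): 35 ≈ 175 + (p/100)(0 − 175), so p ≈ 100×(35 − 175)/(0 − 175) = -14000/-175 = 80.00.
p = 80 reproduces all three channels after rounding.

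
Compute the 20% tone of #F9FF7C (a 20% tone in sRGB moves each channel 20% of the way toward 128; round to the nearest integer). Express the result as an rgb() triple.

#F9FF7C is rgb(249, 255, 124).
Per channel, c → c + 0.2(128 − c):
  R: 249 − 24.2 = 224.8 → 225
  G: 255 + 0.2×(128−255) = 255 − 25.4 = 229.6 → 230
  B: 124 + 0.2×(128−124) = 124 + 0.8 = 124.8 → 125

rgb(225, 230, 125)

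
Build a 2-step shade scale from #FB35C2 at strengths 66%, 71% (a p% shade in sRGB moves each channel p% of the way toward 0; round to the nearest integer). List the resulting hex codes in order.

#FB35C2 is rgb(251, 53, 194).
66%: (251 − 165.66 = 85.34→85, 53 − 34.98 = 18.02→18, 194 − 128.04 = 65.96→66) → #551242
71%: (251 − 178.21 = 72.79→73, 53 − 37.63 = 15.37→15, 194 − 137.74 = 56.26→56) → #490F38

#551242, #490F38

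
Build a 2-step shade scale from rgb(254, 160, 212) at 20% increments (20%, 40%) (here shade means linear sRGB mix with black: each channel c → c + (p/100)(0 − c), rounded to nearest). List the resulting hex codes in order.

20%: (254 − 50.8 = 203.2→203, 160 − 32 = 128→128, 212 − 42.4 = 169.6→170) → #CB80AA
40%: (254 − 101.6 = 152.4→152, 160 − 64 = 96→96, 212 − 84.8 = 127.2→127) → #98607F

#CB80AA, #98607F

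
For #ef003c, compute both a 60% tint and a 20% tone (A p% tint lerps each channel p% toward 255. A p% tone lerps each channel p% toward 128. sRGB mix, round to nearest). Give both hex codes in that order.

#ef003c is rgb(239, 0, 60).
60% tint:
  R: 239 + 0.6×(255−239) = 239 + 9.6 = 248.6 → 249
  G: 0 + 153 = 153 → 153
  B: 60 + 117 = 177 → 177
  → #f999b1
20% tone:
  R: 239 − 22.2 = 216.8 → 217
  G: 0 + 25.6 = 25.6 → 26
  B: 60 + 13.6 = 73.6 → 74
  → #d91a4a

#f999b1, #d91a4a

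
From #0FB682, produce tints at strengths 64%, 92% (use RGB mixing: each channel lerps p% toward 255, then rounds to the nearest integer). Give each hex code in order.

#A9E5D2, #ECF9F5

#0FB682 is rgb(15, 182, 130).
64%: (15 + 153.6 = 168.6→169, 182 + 46.72 = 228.72→229, 130 + 80 = 210→210) → #A9E5D2
92%: (15 + 220.8 = 235.8→236, 182 + 67.16 = 249.16→249, 130 + 115 = 245→245) → #ECF9F5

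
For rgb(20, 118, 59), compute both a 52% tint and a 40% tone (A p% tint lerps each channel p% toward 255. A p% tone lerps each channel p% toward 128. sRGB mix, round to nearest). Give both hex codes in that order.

52% tint:
  R: 20 + 122.2 = 142.2 → 142
  G: 118 + 71.24 = 189.24 → 189
  B: 59 + 101.92 = 160.92 → 161
  → #8ebda1
40% tone:
  R: 20 + 43.2 = 63.2 → 63
  G: 118 + 4 = 122 → 122
  B: 59 + 0.4×(128−59) = 59 + 27.6 = 86.6 → 87
  → #3f7a57

#8ebda1, #3f7a57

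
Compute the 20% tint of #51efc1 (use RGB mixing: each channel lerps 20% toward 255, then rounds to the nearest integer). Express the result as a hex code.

#74f2cd

#51efc1 is rgb(81, 239, 193).
A 20% tint moves each channel 20% toward 255:
  R: 81 + 34.8 = 115.8 → 116
  G: 239 + 0.2×(255−239) = 239 + 3.2 = 242.2 → 242
  B: 193 + 12.4 = 205.4 → 205
rgb(116, 242, 205) = #74f2cd.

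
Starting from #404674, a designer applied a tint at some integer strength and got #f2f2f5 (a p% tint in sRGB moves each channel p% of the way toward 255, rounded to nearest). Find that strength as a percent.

93%

#404674 is rgb(64, 70, 116); #f2f2f5 is rgb(242, 242, 245).
On the R channel (widest range): 242 ≈ 64 + (p/100)(255 − 64), so p ≈ 100×(242 − 64)/(255 − 64) = 17800/191 = 93.19.
p = 93 reproduces all three channels after rounding.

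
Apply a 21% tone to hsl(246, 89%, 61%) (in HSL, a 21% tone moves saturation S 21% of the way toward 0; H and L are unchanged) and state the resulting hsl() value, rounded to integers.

S moves 21% from 89 toward 0: 89 − 18.69 = 70.31 → 70.
H and L are unchanged.

hsl(246, 70%, 61%)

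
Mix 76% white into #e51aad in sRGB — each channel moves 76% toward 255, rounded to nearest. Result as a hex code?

#e51aad is rgb(229, 26, 173).
Lerp each channel 76% toward 255:
  R: 229 + 19.76 = 248.76 → 249
  G: 26 + 174.04 = 200.04 → 200
  B: 173 + 62.32 = 235.32 → 235
rgb(249, 200, 235) = #f9c8eb.

#f9c8eb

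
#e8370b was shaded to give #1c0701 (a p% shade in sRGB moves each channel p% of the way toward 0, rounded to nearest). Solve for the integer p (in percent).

88%

#e8370b is rgb(232, 55, 11); #1c0701 is rgb(28, 7, 1).
On the R channel (widest range): 28 ≈ 232 + (p/100)(0 − 232), so p ≈ 100×(28 − 232)/(0 − 232) = -20400/-232 = 87.93.
p = 88 reproduces all three channels after rounding.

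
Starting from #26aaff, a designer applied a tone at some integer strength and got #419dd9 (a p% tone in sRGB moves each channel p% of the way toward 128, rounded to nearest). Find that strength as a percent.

#26aaff is rgb(38, 170, 255); #419dd9 is rgb(65, 157, 217).
On the B channel (widest range): 217 ≈ 255 + (p/100)(128 − 255), so p ≈ 100×(217 − 255)/(128 − 255) = -3800/-127 = 29.92.
p = 30 reproduces all three channels after rounding.

30%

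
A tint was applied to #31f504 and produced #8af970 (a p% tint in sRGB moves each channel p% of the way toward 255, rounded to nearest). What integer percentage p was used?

#31f504 is rgb(49, 245, 4); #8af970 is rgb(138, 249, 112).
On the B channel (widest range): 112 ≈ 4 + (p/100)(255 − 4), so p ≈ 100×(112 − 4)/(255 − 4) = 10800/251 = 43.03.
p = 43 reproduces all three channels after rounding.

43%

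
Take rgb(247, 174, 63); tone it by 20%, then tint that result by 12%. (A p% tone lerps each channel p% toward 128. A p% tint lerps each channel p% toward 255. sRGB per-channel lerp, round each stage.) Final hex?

A 20% tone moves each channel 20% toward 128:
  R: 247 − 23.8 = 223.2 → 223
  G: 174 + 0.2×(128−174) = 174 − 9.2 = 164.8 → 165
  B: 63 + 0.2×(128−63) = 63 + 13 = 76 → 76
After the tone: rgb(223, 165, 76) = #dfa54c.
Lerp each channel 12% toward 255:
  R: 223 + 0.12×(255−223) = 223 + 3.84 = 226.84 → 227
  G: 165 + 0.12×(255−165) = 165 + 10.8 = 175.8 → 176
  B: 76 + 0.12×(255−76) = 76 + 21.48 = 97.48 → 97
rgb(227, 176, 97) = #e3b061.

#e3b061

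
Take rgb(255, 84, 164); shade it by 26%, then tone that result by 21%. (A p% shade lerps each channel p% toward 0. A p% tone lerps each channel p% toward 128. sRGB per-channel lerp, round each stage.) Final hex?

#B04C7A

Lerp each channel 26% toward 0:
  R: 255 − 66.3 = 188.7 → 189
  G: 84 − 21.84 = 62.16 → 62
  B: 164 + 0.26×(0−164) = 164 − 42.64 = 121.36 → 121
After the shade: rgb(189, 62, 121) = #BD3E79.
A 21% tone moves each channel 21% toward 128:
  R: 189 + 0.21×(128−189) = 189 − 12.81 = 176.19 → 176
  G: 62 + 13.86 = 75.86 → 76
  B: 121 + 0.21×(128−121) = 121 + 1.47 = 122.47 → 122
rgb(176, 76, 122) = #B04C7A.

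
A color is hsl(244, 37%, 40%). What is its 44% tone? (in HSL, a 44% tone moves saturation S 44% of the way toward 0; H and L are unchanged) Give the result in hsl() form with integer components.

S moves 44% from 37 toward 0: 37 − 16.28 = 20.72 → 21.
H and L are unchanged.

hsl(244, 21%, 40%)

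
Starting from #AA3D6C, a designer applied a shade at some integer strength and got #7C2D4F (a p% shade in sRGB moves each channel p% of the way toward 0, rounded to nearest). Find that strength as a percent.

27%

#AA3D6C is rgb(170, 61, 108); #7C2D4F is rgb(124, 45, 79).
On the R channel (widest range): 124 ≈ 170 + (p/100)(0 − 170), so p ≈ 100×(124 − 170)/(0 − 170) = -4600/-170 = 27.06.
p = 27 reproduces all three channels after rounding.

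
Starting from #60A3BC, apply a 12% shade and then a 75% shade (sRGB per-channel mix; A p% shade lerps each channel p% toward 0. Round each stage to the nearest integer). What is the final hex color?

#60A3BC is rgb(96, 163, 188).
Per channel, c → c + 0.12(0 − c):
  R: 96 − 11.52 = 84.48 → 84
  G: 163 − 19.56 = 143.44 → 143
  B: 188 + 0.12×(0−188) = 188 − 22.56 = 165.44 → 165
After the shade: rgb(84, 143, 165) = #548FA5.
Per channel, c → c + 0.75(0 − c):
  R: 84 − 63 = 21 → 21
  G: 143 − 107.25 = 35.75 → 36
  B: 165 − 123.75 = 41.25 → 41
rgb(21, 36, 41) = #152429.

#152429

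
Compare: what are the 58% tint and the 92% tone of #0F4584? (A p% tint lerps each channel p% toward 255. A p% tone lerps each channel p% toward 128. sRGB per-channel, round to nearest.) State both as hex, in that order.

#9AB1CB, #777B80

#0F4584 is rgb(15, 69, 132).
58% tint:
  R: 15 + 139.2 = 154.2 → 154
  G: 69 + 0.58×(255−69) = 69 + 107.88 = 176.88 → 177
  B: 132 + 71.34 = 203.34 → 203
  → #9AB1CB
92% tone:
  R: 15 + 0.92×(128−15) = 15 + 103.96 = 118.96 → 119
  G: 69 + 0.92×(128−69) = 69 + 54.28 = 123.28 → 123
  B: 132 + 0.92×(128−132) = 132 − 3.68 = 128.32 → 128
  → #777B80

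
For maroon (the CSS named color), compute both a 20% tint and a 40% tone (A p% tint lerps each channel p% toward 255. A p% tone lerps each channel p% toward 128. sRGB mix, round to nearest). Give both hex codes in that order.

#993333, #803333

CSS maroon is rgb(128, 0, 0).
20% tint:
  R: 128 + 25.4 = 153.4 → 153
  G: 0 + 51 = 51 → 51
  B: 0 + 51 = 51 → 51
  → #993333
40% tone:
  R: 128 + 0 = 128 → 128
  G: 0 + 0.4×(128−0) = 0 + 51.2 = 51.2 → 51
  B: 0 + 0.4×(128−0) = 0 + 51.2 = 51.2 → 51
  → #803333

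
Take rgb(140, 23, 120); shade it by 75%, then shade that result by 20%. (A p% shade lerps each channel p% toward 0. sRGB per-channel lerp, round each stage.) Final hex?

A 75% shade moves each channel 75% toward 0:
  R: 140 + 0.75×(0−140) = 140 − 105 = 35 → 35
  G: 23 − 17.25 = 5.75 → 6
  B: 120 + 0.75×(0−120) = 120 − 90 = 30 → 30
After the shade: rgb(35, 6, 30) = #23061E.
Per channel, c → c + 0.2(0 − c):
  R: 35 − 7 = 28 → 28
  G: 6 + 0.2×(0−6) = 6 − 1.2 = 4.8 → 5
  B: 30 + 0.2×(0−30) = 30 − 6 = 24 → 24
rgb(28, 5, 24) = #1C0518.

#1C0518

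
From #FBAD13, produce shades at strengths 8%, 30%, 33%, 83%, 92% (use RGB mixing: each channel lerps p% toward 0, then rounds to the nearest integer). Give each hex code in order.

#FBAD13 is rgb(251, 173, 19).
8%: (251 − 20.08 = 230.92→231, 173 − 13.84 = 159.16→159, 19 − 1.52 = 17.48→17) → #E79F11
30%: (251 − 75.3 = 175.7→176, 173 − 51.9 = 121.1→121, 19 − 5.7 = 13.3→13) → #B0790D
33%: (251 − 82.83 = 168.17→168, 173 − 57.09 = 115.91→116, 19 − 6.27 = 12.73→13) → #A8740D
83%: (251 − 208.33 = 42.67→43, 173 − 143.59 = 29.41→29, 19 − 15.77 = 3.23→3) → #2B1D03
92%: (251 − 230.92 = 20.08→20, 173 − 159.16 = 13.84→14, 19 − 17.48 = 1.52→2) → #140E02

#E79F11, #B0790D, #A8740D, #2B1D03, #140E02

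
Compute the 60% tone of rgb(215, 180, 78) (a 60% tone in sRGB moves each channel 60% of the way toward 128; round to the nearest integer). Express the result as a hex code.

Per channel, c → c + 0.6(128 − c):
  R: 215 + 0.6×(128−215) = 215 − 52.2 = 162.8 → 163
  G: 180 + 0.6×(128−180) = 180 − 31.2 = 148.8 → 149
  B: 78 + 30 = 108 → 108
rgb(163, 149, 108) = #A3956C.

#A3956C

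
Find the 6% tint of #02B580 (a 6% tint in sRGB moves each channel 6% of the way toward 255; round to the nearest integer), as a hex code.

#02B580 is rgb(2, 181, 128).
Per channel, c → c + 0.06(255 − c):
  R: 2 + 0.06×(255−2) = 2 + 15.18 = 17.18 → 17
  G: 181 + 4.44 = 185.44 → 185
  B: 128 + 0.06×(255−128) = 128 + 7.62 = 135.62 → 136
rgb(17, 185, 136) = #11B988.

#11B988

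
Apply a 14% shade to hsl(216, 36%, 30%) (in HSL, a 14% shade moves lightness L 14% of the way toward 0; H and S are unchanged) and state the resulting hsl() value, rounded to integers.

L moves 14% from 30 toward 0: 30 − 4.2 = 25.8 → 26.
H and S are unchanged.

hsl(216, 36%, 26%)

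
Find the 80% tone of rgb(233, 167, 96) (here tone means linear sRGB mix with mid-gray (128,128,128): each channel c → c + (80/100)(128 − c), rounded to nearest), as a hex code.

#95887A

Per channel, c → c + 0.8(128 − c):
  R: 233 + 0.8×(128−233) = 233 − 84 = 149 → 149
  G: 167 + 0.8×(128−167) = 167 − 31.2 = 135.8 → 136
  B: 96 + 25.6 = 121.6 → 122
rgb(149, 136, 122) = #95887A.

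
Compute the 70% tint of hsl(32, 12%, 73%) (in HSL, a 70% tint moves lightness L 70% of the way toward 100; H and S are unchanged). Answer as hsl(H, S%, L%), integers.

hsl(32, 12%, 92%)

L moves 70% from 73 toward 100: 73 + 18.9 = 91.9 → 92.
H and S are unchanged.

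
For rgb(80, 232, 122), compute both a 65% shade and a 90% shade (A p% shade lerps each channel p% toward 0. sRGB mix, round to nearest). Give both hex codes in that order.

#1C512B, #08170C

65% shade:
  R: 80 − 52 = 28 → 28
  G: 232 + 0.65×(0−232) = 232 − 150.8 = 81.2 → 81
  B: 122 − 79.3 = 42.7 → 43
  → #1C512B
90% shade:
  R: 80 − 72 = 8 → 8
  G: 232 − 208.8 = 23.2 → 23
  B: 122 + 0.9×(0−122) = 122 − 109.8 = 12.2 → 12
  → #08170C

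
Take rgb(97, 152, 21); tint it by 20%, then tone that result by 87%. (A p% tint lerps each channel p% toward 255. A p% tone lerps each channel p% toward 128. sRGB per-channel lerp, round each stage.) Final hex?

A 20% tint moves each channel 20% toward 255:
  R: 97 + 0.2×(255−97) = 97 + 31.6 = 128.6 → 129
  G: 152 + 0.2×(255−152) = 152 + 20.6 = 172.6 → 173
  B: 21 + 0.2×(255−21) = 21 + 46.8 = 67.8 → 68
After the tint: rgb(129, 173, 68) = #81ad44.
Per channel, c → c + 0.87(128 − c):
  R: 129 + 0.87×(128−129) = 129 − 0.87 = 128.13 → 128
  G: 173 + 0.87×(128−173) = 173 − 39.15 = 133.85 → 134
  B: 68 + 0.87×(128−68) = 68 + 52.2 = 120.2 → 120
rgb(128, 134, 120) = #808678.

#808678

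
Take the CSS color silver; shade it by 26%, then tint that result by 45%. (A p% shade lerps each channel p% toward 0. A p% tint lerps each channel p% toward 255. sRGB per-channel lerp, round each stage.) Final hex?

#C1C1C1

CSS silver is rgb(192, 192, 192).
A 26% shade moves each channel 26% toward 0:
  R: 192 + 0.26×(0−192) = 192 − 49.92 = 142.08 → 142
  G: 192 − 49.92 = 142.08 → 142
  B: 192 − 49.92 = 142.08 → 142
After the shade: rgb(142, 142, 142) = #8E8E8E.
A 45% tint moves each channel 45% toward 255:
  R: 142 + 0.45×(255−142) = 142 + 50.85 = 192.85 → 193
  G: 142 + 0.45×(255−142) = 142 + 50.85 = 192.85 → 193
  B: 142 + 0.45×(255−142) = 142 + 50.85 = 192.85 → 193
rgb(193, 193, 193) = #C1C1C1.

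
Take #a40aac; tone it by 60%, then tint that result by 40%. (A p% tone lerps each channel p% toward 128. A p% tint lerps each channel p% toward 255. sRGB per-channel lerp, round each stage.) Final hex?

#bb97be

#a40aac is rgb(164, 10, 172).
A 60% tone moves each channel 60% toward 128:
  R: 164 + 0.6×(128−164) = 164 − 21.6 = 142.4 → 142
  G: 10 + 0.6×(128−10) = 10 + 70.8 = 80.8 → 81
  B: 172 + 0.6×(128−172) = 172 − 26.4 = 145.6 → 146
After the tone: rgb(142, 81, 146) = #8e5192.
Per channel, c → c + 0.4(255 − c):
  R: 142 + 0.4×(255−142) = 142 + 45.2 = 187.2 → 187
  G: 81 + 69.6 = 150.6 → 151
  B: 146 + 43.6 = 189.6 → 190
rgb(187, 151, 190) = #bb97be.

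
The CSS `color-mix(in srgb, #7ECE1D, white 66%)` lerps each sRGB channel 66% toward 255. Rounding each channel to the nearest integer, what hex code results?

#D3EEB2

#7ECE1D is rgb(126, 206, 29).
Lerp each channel 66% toward 255:
  R: 126 + 0.66×(255−126) = 126 + 85.14 = 211.14 → 211
  G: 206 + 0.66×(255−206) = 206 + 32.34 = 238.34 → 238
  B: 29 + 149.16 = 178.16 → 178
rgb(211, 238, 178) = #D3EEB2.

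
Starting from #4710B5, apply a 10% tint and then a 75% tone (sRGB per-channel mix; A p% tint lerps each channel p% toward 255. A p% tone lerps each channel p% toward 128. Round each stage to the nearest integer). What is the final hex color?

#766A8F

#4710B5 is rgb(71, 16, 181).
A 10% tint moves each channel 10% toward 255:
  R: 71 + 18.4 = 89.4 → 89
  G: 16 + 0.1×(255−16) = 16 + 23.9 = 39.9 → 40
  B: 181 + 7.4 = 188.4 → 188
After the tint: rgb(89, 40, 188) = #5928BC.
Per channel, c → c + 0.75(128 − c):
  R: 89 + 0.75×(128−89) = 89 + 29.25 = 118.25 → 118
  G: 40 + 66 = 106 → 106
  B: 188 + 0.75×(128−188) = 188 − 45 = 143 → 143
rgb(118, 106, 143) = #766A8F.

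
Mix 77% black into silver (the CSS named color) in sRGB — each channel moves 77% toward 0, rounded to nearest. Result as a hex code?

CSS silver is rgb(192, 192, 192).
Per channel, c → c + 0.77(0 − c):
  R: 192 + 0.77×(0−192) = 192 − 147.84 = 44.16 → 44
  G: 192 − 147.84 = 44.16 → 44
  B: 192 + 0.77×(0−192) = 192 − 147.84 = 44.16 → 44
rgb(44, 44, 44) = #2c2c2c.

#2c2c2c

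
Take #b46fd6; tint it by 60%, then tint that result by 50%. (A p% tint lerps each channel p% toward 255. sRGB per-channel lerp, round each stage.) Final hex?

#b46fd6 is rgb(180, 111, 214).
A 60% tint moves each channel 60% toward 255:
  R: 180 + 0.6×(255−180) = 180 + 45 = 225 → 225
  G: 111 + 0.6×(255−111) = 111 + 86.4 = 197.4 → 197
  B: 214 + 0.6×(255−214) = 214 + 24.6 = 238.6 → 239
After the tint: rgb(225, 197, 239) = #e1c5ef.
Lerp each channel 50% toward 255:
  R: 225 + 0.5×(255−225) = 225 + 15 = 240 → 240
  G: 197 + 0.5×(255−197) = 197 + 29 = 226 → 226
  B: 239 + 0.5×(255−239) = 239 + 8 = 247 → 247
rgb(240, 226, 247) = #f0e2f7.

#f0e2f7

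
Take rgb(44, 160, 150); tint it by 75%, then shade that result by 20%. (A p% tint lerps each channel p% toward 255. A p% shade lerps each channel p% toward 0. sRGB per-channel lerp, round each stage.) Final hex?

Lerp each channel 75% toward 255:
  R: 44 + 0.75×(255−44) = 44 + 158.25 = 202.25 → 202
  G: 160 + 0.75×(255−160) = 160 + 71.25 = 231.25 → 231
  B: 150 + 78.75 = 228.75 → 229
After the tint: rgb(202, 231, 229) = #cae7e5.
A 20% shade moves each channel 20% toward 0:
  R: 202 − 40.4 = 161.6 → 162
  G: 231 − 46.2 = 184.8 → 185
  B: 229 + 0.2×(0−229) = 229 − 45.8 = 183.2 → 183
rgb(162, 185, 183) = #a2b9b7.

#a2b9b7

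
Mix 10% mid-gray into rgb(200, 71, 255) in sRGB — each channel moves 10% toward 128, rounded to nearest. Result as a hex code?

A 10% tone moves each channel 10% toward 128:
  R: 200 + 0.1×(128−200) = 200 − 7.2 = 192.8 → 193
  G: 71 + 0.1×(128−71) = 71 + 5.7 = 76.7 → 77
  B: 255 + 0.1×(128−255) = 255 − 12.7 = 242.3 → 242
rgb(193, 77, 242) = #C14DF2.

#C14DF2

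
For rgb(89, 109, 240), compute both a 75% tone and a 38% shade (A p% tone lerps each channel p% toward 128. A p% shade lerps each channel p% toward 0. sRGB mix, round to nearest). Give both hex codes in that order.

75% tone:
  R: 89 + 0.75×(128−89) = 89 + 29.25 = 118.25 → 118
  G: 109 + 14.25 = 123.25 → 123
  B: 240 + 0.75×(128−240) = 240 − 84 = 156 → 156
  → #767b9c
38% shade:
  R: 89 − 33.82 = 55.18 → 55
  G: 109 + 0.38×(0−109) = 109 − 41.42 = 67.58 → 68
  B: 240 + 0.38×(0−240) = 240 − 91.2 = 148.8 → 149
  → #374495

#767b9c, #374495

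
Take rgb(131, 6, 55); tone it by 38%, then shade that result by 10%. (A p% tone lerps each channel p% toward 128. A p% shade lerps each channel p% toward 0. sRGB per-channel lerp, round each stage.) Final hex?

#752F4B

A 38% tone moves each channel 38% toward 128:
  R: 131 − 1.14 = 129.86 → 130
  G: 6 + 46.36 = 52.36 → 52
  B: 55 + 27.74 = 82.74 → 83
After the tone: rgb(130, 52, 83) = #823453.
Per channel, c → c + 0.1(0 − c):
  R: 130 − 13 = 117 → 117
  G: 52 + 0.1×(0−52) = 52 − 5.2 = 46.8 → 47
  B: 83 − 8.3 = 74.7 → 75
rgb(117, 47, 75) = #752F4B.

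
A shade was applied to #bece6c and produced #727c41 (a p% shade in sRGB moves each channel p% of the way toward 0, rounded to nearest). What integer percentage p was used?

#bece6c is rgb(190, 206, 108); #727c41 is rgb(114, 124, 65).
On the G channel (widest range): 124 ≈ 206 + (p/100)(0 − 206), so p ≈ 100×(124 − 206)/(0 − 206) = -8200/-206 = 39.81.
p = 40 reproduces all three channels after rounding.

40%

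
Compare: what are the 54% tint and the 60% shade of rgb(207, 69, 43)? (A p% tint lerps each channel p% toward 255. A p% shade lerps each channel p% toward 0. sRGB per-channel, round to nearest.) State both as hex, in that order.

#e9a99d, #531c11

54% tint:
  R: 207 + 25.92 = 232.92 → 233
  G: 69 + 0.54×(255−69) = 69 + 100.44 = 169.44 → 169
  B: 43 + 0.54×(255−43) = 43 + 114.48 = 157.48 → 157
  → #e9a99d
60% shade:
  R: 207 − 124.2 = 82.8 → 83
  G: 69 + 0.6×(0−69) = 69 − 41.4 = 27.6 → 28
  B: 43 − 25.8 = 17.2 → 17
  → #531c11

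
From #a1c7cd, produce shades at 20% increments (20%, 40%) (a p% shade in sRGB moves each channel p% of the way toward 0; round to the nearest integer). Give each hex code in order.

#a1c7cd is rgb(161, 199, 205).
20%: (161 − 32.2 = 128.8→129, 199 − 39.8 = 159.2→159, 205 − 41 = 164→164) → #819fa4
40%: (161 − 64.4 = 96.6→97, 199 − 79.6 = 119.4→119, 205 − 82 = 123→123) → #61777b

#819fa4, #61777b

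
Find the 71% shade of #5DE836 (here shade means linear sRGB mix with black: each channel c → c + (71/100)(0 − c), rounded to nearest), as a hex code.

#5DE836 is rgb(93, 232, 54).
A 71% shade moves each channel 71% toward 0:
  R: 93 − 66.03 = 26.97 → 27
  G: 232 + 0.71×(0−232) = 232 − 164.72 = 67.28 → 67
  B: 54 − 38.34 = 15.66 → 16
rgb(27, 67, 16) = #1B4310.

#1B4310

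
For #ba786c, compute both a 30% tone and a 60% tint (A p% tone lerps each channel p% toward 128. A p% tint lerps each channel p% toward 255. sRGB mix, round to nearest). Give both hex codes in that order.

#a97a72, #e3c9c4

#ba786c is rgb(186, 120, 108).
30% tone:
  R: 186 + 0.3×(128−186) = 186 − 17.4 = 168.6 → 169
  G: 120 + 2.4 = 122.4 → 122
  B: 108 + 6 = 114 → 114
  → #a97a72
60% tint:
  R: 186 + 0.6×(255−186) = 186 + 41.4 = 227.4 → 227
  G: 120 + 81 = 201 → 201
  B: 108 + 88.2 = 196.2 → 196
  → #e3c9c4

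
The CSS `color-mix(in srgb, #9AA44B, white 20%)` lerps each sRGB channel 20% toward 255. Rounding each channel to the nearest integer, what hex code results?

#AEB66F

#9AA44B is rgb(154, 164, 75).
Per channel, c → c + 0.2(255 − c):
  R: 154 + 0.2×(255−154) = 154 + 20.2 = 174.2 → 174
  G: 164 + 0.2×(255−164) = 164 + 18.2 = 182.2 → 182
  B: 75 + 0.2×(255−75) = 75 + 36 = 111 → 111
rgb(174, 182, 111) = #AEB66F.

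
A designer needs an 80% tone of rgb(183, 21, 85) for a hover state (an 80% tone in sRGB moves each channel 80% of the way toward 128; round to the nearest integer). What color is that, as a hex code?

#8B6B77

An 80% tone moves each channel 80% toward 128:
  R: 183 + 0.8×(128−183) = 183 − 44 = 139 → 139
  G: 21 + 0.8×(128−21) = 21 + 85.6 = 106.6 → 107
  B: 85 + 34.4 = 119.4 → 119
rgb(139, 107, 119) = #8B6B77.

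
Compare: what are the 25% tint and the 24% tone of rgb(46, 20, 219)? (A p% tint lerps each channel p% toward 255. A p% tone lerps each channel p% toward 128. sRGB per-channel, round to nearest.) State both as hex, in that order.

25% tint:
  R: 46 + 52.25 = 98.25 → 98
  G: 20 + 0.25×(255−20) = 20 + 58.75 = 78.75 → 79
  B: 219 + 0.25×(255−219) = 219 + 9 = 228 → 228
  → #624fe4
24% tone:
  R: 46 + 0.24×(128−46) = 46 + 19.68 = 65.68 → 66
  G: 20 + 0.24×(128−20) = 20 + 25.92 = 45.92 → 46
  B: 219 − 21.84 = 197.16 → 197
  → #422ec5

#624fe4, #422ec5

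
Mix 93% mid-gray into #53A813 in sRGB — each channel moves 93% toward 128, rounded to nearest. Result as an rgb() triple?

rgb(125, 131, 120)

#53A813 is rgb(83, 168, 19).
A 93% tone moves each channel 93% toward 128:
  R: 83 + 0.93×(128−83) = 83 + 41.85 = 124.85 → 125
  G: 168 + 0.93×(128−168) = 168 − 37.2 = 130.8 → 131
  B: 19 + 0.93×(128−19) = 19 + 101.37 = 120.37 → 120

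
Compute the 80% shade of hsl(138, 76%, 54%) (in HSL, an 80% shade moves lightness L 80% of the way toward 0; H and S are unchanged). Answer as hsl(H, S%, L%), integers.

hsl(138, 76%, 11%)

L moves 80% from 54 toward 0: 54 − 43.2 = 10.8 → 11.
H and S are unchanged.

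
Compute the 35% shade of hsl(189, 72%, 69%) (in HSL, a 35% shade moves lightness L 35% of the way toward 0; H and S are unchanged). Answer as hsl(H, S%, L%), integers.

hsl(189, 72%, 45%)

L moves 35% from 69 toward 0: 69 − 24.15 = 44.85 → 45.
H and S are unchanged.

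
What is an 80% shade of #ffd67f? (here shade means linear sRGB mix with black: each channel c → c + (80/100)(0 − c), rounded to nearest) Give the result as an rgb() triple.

rgb(51, 43, 25)

#ffd67f is rgb(255, 214, 127).
Lerp each channel 80% toward 0:
  R: 255 − 204 = 51 → 51
  G: 214 − 171.2 = 42.8 → 43
  B: 127 + 0.8×(0−127) = 127 − 101.6 = 25.4 → 25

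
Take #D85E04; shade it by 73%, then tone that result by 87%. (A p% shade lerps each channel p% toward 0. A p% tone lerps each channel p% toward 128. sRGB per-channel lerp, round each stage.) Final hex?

#77736F

#D85E04 is rgb(216, 94, 4).
Per channel, c → c + 0.73(0 − c):
  R: 216 + 0.73×(0−216) = 216 − 157.68 = 58.32 → 58
  G: 94 + 0.73×(0−94) = 94 − 68.62 = 25.38 → 25
  B: 4 + 0.73×(0−4) = 4 − 2.92 = 1.08 → 1
After the shade: rgb(58, 25, 1) = #3A1901.
Lerp each channel 87% toward 128:
  R: 58 + 0.87×(128−58) = 58 + 60.9 = 118.9 → 119
  G: 25 + 0.87×(128−25) = 25 + 89.61 = 114.61 → 115
  B: 1 + 0.87×(128−1) = 1 + 110.49 = 111.49 → 111
rgb(119, 115, 111) = #77736F.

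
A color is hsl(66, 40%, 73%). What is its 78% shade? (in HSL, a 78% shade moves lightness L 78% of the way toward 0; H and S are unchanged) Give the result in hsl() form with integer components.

hsl(66, 40%, 16%)

L moves 78% from 73 toward 0: 73 − 56.94 = 16.06 → 16.
H and S are unchanged.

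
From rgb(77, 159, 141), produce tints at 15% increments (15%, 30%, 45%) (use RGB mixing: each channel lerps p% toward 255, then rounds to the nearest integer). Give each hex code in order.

#68AD9E, #82BCAF, #9DCAC0

15%: (77 + 26.7 = 103.7→104, 159 + 14.4 = 173.4→173, 141 + 17.1 = 158.1→158) → #68AD9E
30%: (77 + 53.4 = 130.4→130, 159 + 28.8 = 187.8→188, 141 + 34.2 = 175.2→175) → #82BCAF
45%: (77 + 80.1 = 157.1→157, 159 + 43.2 = 202.2→202, 141 + 51.3 = 192.3→192) → #9DCAC0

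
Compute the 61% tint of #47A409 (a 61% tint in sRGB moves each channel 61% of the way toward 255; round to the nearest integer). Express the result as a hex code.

#47A409 is rgb(71, 164, 9).
Lerp each channel 61% toward 255:
  R: 71 + 112.24 = 183.24 → 183
  G: 164 + 55.51 = 219.51 → 220
  B: 9 + 150.06 = 159.06 → 159
rgb(183, 220, 159) = #B7DC9F.

#B7DC9F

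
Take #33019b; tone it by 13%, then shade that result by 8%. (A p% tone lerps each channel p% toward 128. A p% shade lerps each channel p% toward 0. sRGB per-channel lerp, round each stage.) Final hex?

#33019b is rgb(51, 1, 155).
Per channel, c → c + 0.13(128 − c):
  R: 51 + 10.01 = 61.01 → 61
  G: 1 + 0.13×(128−1) = 1 + 16.51 = 17.51 → 18
  B: 155 − 3.51 = 151.49 → 151
After the tone: rgb(61, 18, 151) = #3d1297.
Lerp each channel 8% toward 0:
  R: 61 − 4.88 = 56.12 → 56
  G: 18 + 0.08×(0−18) = 18 − 1.44 = 16.56 → 17
  B: 151 − 12.08 = 138.92 → 139
rgb(56, 17, 139) = #38118b.

#38118b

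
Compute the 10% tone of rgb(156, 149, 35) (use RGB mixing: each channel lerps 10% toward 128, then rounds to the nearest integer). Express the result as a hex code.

Per channel, c → c + 0.1(128 − c):
  R: 156 − 2.8 = 153.2 → 153
  G: 149 − 2.1 = 146.9 → 147
  B: 35 + 0.1×(128−35) = 35 + 9.3 = 44.3 → 44
rgb(153, 147, 44) = #99932c.

#99932c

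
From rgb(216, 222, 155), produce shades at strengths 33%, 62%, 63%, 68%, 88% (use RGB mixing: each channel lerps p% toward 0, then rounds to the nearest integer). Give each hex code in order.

#919568, #52543b, #505239, #454732, #1a1b13

33%: (216 − 71.28 = 144.72→145, 222 − 73.26 = 148.74→149, 155 − 51.15 = 103.85→104) → #919568
62%: (216 − 133.92 = 82.08→82, 222 − 137.64 = 84.36→84, 155 − 96.1 = 58.9→59) → #52543b
63%: (216 − 136.08 = 79.92→80, 222 − 139.86 = 82.14→82, 155 − 97.65 = 57.35→57) → #505239
68%: (216 − 146.88 = 69.12→69, 222 − 150.96 = 71.04→71, 155 − 105.4 = 49.6→50) → #454732
88%: (216 − 190.08 = 25.92→26, 222 − 195.36 = 26.64→27, 155 − 136.4 = 18.6→19) → #1a1b13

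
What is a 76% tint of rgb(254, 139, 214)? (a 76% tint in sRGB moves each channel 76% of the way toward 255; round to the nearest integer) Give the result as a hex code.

#ffe3f5

Lerp each channel 76% toward 255:
  R: 254 + 0.76×(255−254) = 254 + 0.76 = 254.76 → 255
  G: 139 + 0.76×(255−139) = 139 + 88.16 = 227.16 → 227
  B: 214 + 0.76×(255−214) = 214 + 31.16 = 245.16 → 245
rgb(255, 227, 245) = #ffe3f5.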